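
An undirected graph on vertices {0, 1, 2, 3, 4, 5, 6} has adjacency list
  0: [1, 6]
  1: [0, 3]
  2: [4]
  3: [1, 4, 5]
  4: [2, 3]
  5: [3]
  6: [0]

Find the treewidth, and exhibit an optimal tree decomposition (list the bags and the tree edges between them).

Treewidth 1.
Bags: B1 = {1, 3}  B2 = {0, 1}  B3 = {3, 4}  B4 = {2, 4}  B5 = {0, 6}  B6 = {3, 5}
Tree: B1–B2, B1–B3, B3–B4, B2–B5, B3–B6

Every bag has size at most 2, so the width is 2 − 1 = 1 and tw(G) ≤ 1. Any graph with an edge has treewidth ≥ 1, and G has the edge 3–1. Combining the bounds, tw(G) = 1.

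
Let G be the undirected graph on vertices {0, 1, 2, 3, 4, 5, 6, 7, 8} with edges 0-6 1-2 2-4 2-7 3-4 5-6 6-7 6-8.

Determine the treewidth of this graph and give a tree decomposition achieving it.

Treewidth 1.
One such decomposition:
Bags: B1 = {2, 7}  B2 = {6, 7}  B3 = {0, 6}  B4 = {6, 8}  B5 = {5, 6}  B6 = {1, 2}  B7 = {2, 4}  B8 = {3, 4}
Tree: B1–B2, B2–B3, B2–B4, B2–B5, B1–B6, B6–B7, B7–B8

Each bag holds 2 vertices, so the decomposition has width 1, which upper-bounds the treewidth. Since G has at least one edge (e.g. 7–2), it is not an edgeless graph, so tw(G) ≥ 1. The upper and lower bounds meet at 1, so that is the treewidth.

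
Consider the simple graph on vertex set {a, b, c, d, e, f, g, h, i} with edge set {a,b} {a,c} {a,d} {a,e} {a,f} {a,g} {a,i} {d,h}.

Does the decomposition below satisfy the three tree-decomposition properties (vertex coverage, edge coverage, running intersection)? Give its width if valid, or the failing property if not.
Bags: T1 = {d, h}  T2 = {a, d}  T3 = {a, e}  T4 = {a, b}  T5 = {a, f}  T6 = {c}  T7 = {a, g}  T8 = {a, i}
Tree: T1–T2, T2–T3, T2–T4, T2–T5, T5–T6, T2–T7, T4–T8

No — edge (a,c) lies in no bag.

A tree decomposition must satisfy three properties: every vertex lies in some bag; for every edge, both endpoints lie together in some bag; and for every vertex, the bags containing it form a connected subtree. Here edge (a,c) lies in no bag, so the decomposition is invalid.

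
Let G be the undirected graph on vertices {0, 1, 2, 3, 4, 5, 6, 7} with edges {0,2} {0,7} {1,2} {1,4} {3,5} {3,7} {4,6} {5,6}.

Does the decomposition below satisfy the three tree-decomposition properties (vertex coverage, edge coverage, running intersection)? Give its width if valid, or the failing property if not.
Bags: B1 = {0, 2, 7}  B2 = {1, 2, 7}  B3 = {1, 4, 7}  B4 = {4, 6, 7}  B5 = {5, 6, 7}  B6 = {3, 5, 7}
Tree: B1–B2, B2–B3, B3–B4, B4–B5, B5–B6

Yes; width 2.

Every vertex of G appears in some bag (union = {0, 1, 2, 3, 4, 5, 6, 7}); every edge is covered by a bag; and for each vertex v the set of bags containing v is connected in the bag tree. The decomposition is therefore valid. The largest bag has 3 vertices, so the width is 2.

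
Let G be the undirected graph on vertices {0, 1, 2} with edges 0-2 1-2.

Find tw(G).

1

A width-1 tree decomposition is:
Bags: B1 = {0, 2}  B2 = {1, 2}
Tree: B1–B2
The largest bag has 2 vertices, giving width 1; this decomposition certifies tw(G) ≤ 1. G has an edge, so its treewidth is at least 1. Combining the bounds, tw(G) = 1.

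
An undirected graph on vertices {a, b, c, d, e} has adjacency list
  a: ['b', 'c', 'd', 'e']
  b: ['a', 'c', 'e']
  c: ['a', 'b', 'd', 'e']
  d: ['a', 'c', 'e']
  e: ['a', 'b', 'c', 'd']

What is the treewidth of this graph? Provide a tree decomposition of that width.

Treewidth 3.
One optimal decomposition is:
Bags: B1 = {a, b, c, e}  B2 = {a, c, d, e}
Tree: B1–B2

Each bag holds 4 vertices, so the decomposition has width 3, which upper-bounds the treewidth. On the other hand G contains the 4-clique {a, c, d, e}. A clique must lie in a single bag of any decomposition, so no decomposition can have width below 3. The upper and lower bounds meet at 3, so that is the treewidth.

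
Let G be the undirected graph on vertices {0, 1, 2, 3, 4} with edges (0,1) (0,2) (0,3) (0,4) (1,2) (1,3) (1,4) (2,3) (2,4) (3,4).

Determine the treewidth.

A width-4 tree decomposition is:
Bags: B1 = {0, 1, 2, 3, 4}
Tree: (single bag)
With just one bag of size 5, the width is 5 − 1 = 4, so tw(G) ≤ 4. Conversely, {0, 1, 2, 3, 4} is a clique of size 5, and the vertices of any clique must share a bag in every tree decomposition; so some bag has ≥ 5 vertices and tw(G) ≥ 4. Therefore the treewidth is 4.

4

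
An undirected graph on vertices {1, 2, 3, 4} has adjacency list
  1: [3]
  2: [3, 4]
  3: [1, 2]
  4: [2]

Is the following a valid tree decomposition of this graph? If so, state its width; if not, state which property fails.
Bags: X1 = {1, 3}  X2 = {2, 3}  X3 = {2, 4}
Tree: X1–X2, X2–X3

Yes; width 1.

Vertex coverage: the bags together contain {1, 2, 3, 4}, the full vertex set. Edge coverage: each edge of G has both endpoints in at least one bag. Running intersection: for every vertex, the bags containing it form a connected subtree. All three properties hold, so this is a valid tree decomposition of width max|bag| − 1 = 1, and hence tw(G) ≤ 1.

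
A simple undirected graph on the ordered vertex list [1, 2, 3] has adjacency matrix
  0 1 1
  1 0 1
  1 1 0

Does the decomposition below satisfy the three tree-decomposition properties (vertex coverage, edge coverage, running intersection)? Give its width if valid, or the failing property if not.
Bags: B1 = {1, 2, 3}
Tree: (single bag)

Vertex coverage: the bags together contain {1, 2, 3}, the full vertex set. Edge coverage: each edge of G has both endpoints in at least one bag. Running intersection: for every vertex, the bags containing it form a connected subtree. All three properties hold, so this is a valid tree decomposition of width max|bag| − 1 = 2, and hence tw(G) ≤ 2.

Yes; width 2.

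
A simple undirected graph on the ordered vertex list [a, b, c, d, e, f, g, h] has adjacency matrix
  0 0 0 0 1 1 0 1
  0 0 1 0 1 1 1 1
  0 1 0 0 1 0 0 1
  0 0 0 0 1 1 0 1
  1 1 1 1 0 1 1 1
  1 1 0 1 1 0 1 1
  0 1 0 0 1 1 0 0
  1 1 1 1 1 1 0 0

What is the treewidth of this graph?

A width-3 tree decomposition is:
Bags: B1 = {b, e, f, h}  B2 = {a, e, f, h}  B3 = {d, e, f, h}  B4 = {b, c, e, h}  B5 = {b, e, f, g}
Tree: B1–B2, B2–B3, B1–B4, B1–B5
Each bag holds 4 vertices, so the decomposition has width 3, which upper-bounds the treewidth. Conversely, {b, c, e, h} is a clique of size 4, and the vertices of any clique must share a bag in every tree decomposition; so some bag has ≥ 4 vertices and tw(G) ≥ 3. Hence tw(G) = 3 exactly.

3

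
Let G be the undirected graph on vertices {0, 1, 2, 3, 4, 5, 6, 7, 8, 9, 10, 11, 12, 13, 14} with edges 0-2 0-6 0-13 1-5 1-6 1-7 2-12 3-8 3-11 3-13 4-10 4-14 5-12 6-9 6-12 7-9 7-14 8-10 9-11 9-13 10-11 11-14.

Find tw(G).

A width-3 tree decomposition is:
Bags: B1 = {0, 2, 5, 12}  B2 = {0, 5, 6, 12}  B3 = {0, 1, 5, 6}  B4 = {0, 1, 6, 13}  B5 = {1, 6, 9, 13}  B6 = {1, 7, 9, 13}  B7 = {3, 7, 9, 13}  B8 = {3, 7, 9, 11}  B9 = {3, 7, 11, 14}  B10 = {3, 8, 11, 14}  B11 = {8, 10, 11, 14}  B12 = {4, 8, 10, 14}
Tree: B1–B2, B2–B3, B3–B4, B4–B5, B5–B6, B6–B7, B7–B8, B8–B9, B9–B10, B10–B11, B11–B12
Each bag holds 4 vertices, so the decomposition has width 3, which upper-bounds the treewidth. For the lower bound: the 4 vertex sets {2,5,12}, {0}, {6}, {1,7,9,13} are disjoint, each induces a connected subgraph, and every pair is joined by at least one edge of G. Contracting each set to a single vertex therefore yields K_{4} as a minor, and since treewidth is minor-monotone, tw(G) ≥ tw(K_{4}) = 3. The upper and lower bounds meet at 3, so that is the treewidth.

3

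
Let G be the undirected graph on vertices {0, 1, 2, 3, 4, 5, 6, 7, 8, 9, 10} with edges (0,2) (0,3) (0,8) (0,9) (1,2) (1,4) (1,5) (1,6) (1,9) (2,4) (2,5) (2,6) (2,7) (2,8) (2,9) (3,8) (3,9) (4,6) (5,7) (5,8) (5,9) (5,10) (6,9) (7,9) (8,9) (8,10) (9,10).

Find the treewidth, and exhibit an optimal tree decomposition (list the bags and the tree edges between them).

Treewidth 3.
One such decomposition:
Bags: B1 = {2, 5, 8, 9}  B2 = {1, 2, 5, 9}  B3 = {2, 5, 7, 9}  B4 = {1, 2, 6, 9}  B5 = {0, 2, 8, 9}  B6 = {1, 2, 4, 6}  B7 = {5, 8, 9, 10}  B8 = {0, 3, 8, 9}
Tree: B1–B2, B1–B3, B2–B4, B1–B5, B4–B6, B1–B7, B5–B8

The largest bag has 4 vertices, giving width 3; this decomposition certifies tw(G) ≤ 3. Conversely, {5, 8, 9, 10} is a clique of size 4, and the vertices of any clique must share a bag in every tree decomposition; so some bag has ≥ 4 vertices and tw(G) ≥ 3. Combining the bounds, tw(G) = 3.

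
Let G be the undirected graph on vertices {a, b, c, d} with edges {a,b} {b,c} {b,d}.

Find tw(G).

A width-1 tree decomposition is:
Bags: B1 = {b, d}  B2 = {a, b}  B3 = {b, c}
Tree: B1–B2, B2–B3
Every bag has size at most 2, so the width is 2 − 1 = 1 and tw(G) ≤ 1. Since G has at least one edge (e.g. b–d), it is not an edgeless graph, so tw(G) ≥ 1. Combining the bounds, tw(G) = 1.

1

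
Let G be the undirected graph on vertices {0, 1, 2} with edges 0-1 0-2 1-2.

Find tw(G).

A width-2 tree decomposition is:
Bags: B1 = {0, 1, 2}
Tree: (single bag)
A single bag containing all 3 vertices is trivially a valid decomposition of width 2. For the lower bound, the 3 vertices {0, 1, 2} are pairwise adjacent, and any tree decomposition puts a clique entirely inside one bag — forcing width ≥ 2. Combining the bounds, tw(G) = 2.

2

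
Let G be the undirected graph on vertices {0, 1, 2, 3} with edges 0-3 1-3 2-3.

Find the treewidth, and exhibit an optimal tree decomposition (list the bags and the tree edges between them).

The largest bag has 2 vertices, giving width 1; this decomposition certifies tw(G) ≤ 1. G has an edge, so its treewidth is at least 1. Therefore the treewidth is 1.

Treewidth 1.
Bags: B1 = {0, 3}  B2 = {1, 3}  B3 = {2, 3}
Tree: B1–B2, B1–B3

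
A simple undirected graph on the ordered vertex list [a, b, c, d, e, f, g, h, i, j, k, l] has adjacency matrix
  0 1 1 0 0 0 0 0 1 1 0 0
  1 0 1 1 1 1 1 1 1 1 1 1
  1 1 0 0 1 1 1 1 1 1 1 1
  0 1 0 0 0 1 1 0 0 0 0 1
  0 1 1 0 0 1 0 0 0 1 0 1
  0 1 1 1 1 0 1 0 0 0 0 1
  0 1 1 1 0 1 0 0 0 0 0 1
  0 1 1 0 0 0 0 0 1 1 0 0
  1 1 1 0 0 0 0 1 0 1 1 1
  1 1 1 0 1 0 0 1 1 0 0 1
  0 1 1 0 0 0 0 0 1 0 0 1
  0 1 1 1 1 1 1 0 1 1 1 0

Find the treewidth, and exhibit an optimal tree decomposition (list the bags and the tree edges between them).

Each bag holds 5 vertices, so the decomposition has width 4, which upper-bounds the treewidth. On the other hand G contains the 5-clique {b, d, f, g, l}. A clique must lie in a single bag of any decomposition, so no decomposition can have width below 4. The upper and lower bounds meet at 4, so that is the treewidth.

Treewidth 4.
One such decomposition:
Bags: B1 = {b, c, e, f, l}  B2 = {b, c, e, j, l}  B3 = {b, c, f, g, l}  B4 = {b, d, f, g, l}  B5 = {b, c, i, j, l}  B6 = {b, c, h, i, j}  B7 = {a, b, c, i, j}  B8 = {b, c, i, k, l}
Tree: B1–B2, B1–B3, B3–B4, B2–B5, B5–B6, B5–B7, B5–B8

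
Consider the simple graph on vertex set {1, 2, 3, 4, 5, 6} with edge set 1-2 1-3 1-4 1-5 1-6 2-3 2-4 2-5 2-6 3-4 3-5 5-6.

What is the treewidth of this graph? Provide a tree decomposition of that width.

Treewidth 3.
One optimal decomposition is:
Bags: B1 = {1, 2, 5, 6}  B2 = {1, 2, 3, 5}  B3 = {1, 2, 3, 4}
Tree: B1–B2, B2–B3

The largest bag has 4 vertices, giving width 3; this decomposition certifies tw(G) ≤ 3. Conversely, {1, 2, 3, 4} is a clique of size 4, and the vertices of any clique must share a bag in every tree decomposition; so some bag has ≥ 4 vertices and tw(G) ≥ 3. Therefore the treewidth is 3.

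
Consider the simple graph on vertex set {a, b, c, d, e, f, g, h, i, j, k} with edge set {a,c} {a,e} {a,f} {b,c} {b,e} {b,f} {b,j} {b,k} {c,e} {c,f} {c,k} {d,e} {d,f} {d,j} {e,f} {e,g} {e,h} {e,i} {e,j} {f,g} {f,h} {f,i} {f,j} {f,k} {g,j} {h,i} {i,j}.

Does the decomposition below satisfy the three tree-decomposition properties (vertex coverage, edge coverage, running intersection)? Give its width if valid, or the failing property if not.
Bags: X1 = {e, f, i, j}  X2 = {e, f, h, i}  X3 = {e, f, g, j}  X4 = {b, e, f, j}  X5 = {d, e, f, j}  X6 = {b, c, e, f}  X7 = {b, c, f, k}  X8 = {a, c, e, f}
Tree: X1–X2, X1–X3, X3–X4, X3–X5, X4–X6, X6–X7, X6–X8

Vertex coverage: the bags together contain {a, b, c, d, e, f, g, h, i, j, k}, the full vertex set. Edge coverage: each edge of G has both endpoints in at least one bag. Running intersection: for every vertex, the bags containing it form a connected subtree. All three properties hold, so this is a valid tree decomposition of width max|bag| − 1 = 3, and hence tw(G) ≤ 3.

Yes; width 3.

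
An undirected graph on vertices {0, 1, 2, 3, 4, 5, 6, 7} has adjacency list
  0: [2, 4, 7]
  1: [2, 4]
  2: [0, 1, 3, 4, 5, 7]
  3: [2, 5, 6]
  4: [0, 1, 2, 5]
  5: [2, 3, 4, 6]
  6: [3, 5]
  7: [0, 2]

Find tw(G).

A width-2 tree decomposition is:
Bags: B1 = {0, 2, 4}  B2 = {1, 2, 4}  B3 = {2, 4, 5}  B4 = {2, 3, 5}  B5 = {3, 5, 6}  B6 = {0, 2, 7}
Tree: B1–B2, B1–B3, B3–B4, B4–B5, B1–B6
Every bag has size at most 3, so the width is 3 − 1 = 2 and tw(G) ≤ 2. Conversely, {2, 3, 5} is a clique of size 3, and the vertices of any clique must share a bag in every tree decomposition; so some bag has ≥ 3 vertices and tw(G) ≥ 2. The upper and lower bounds meet at 2, so that is the treewidth.

2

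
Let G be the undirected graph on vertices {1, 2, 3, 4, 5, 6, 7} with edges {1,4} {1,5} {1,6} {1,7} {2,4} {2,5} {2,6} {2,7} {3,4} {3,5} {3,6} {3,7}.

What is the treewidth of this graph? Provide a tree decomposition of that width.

Treewidth 3.
Bags: B1 = {1, 2, 3, 5}  B2 = {1, 2, 3, 4}  B3 = {1, 2, 3, 7}  B4 = {1, 2, 3, 6}
Tree: B1–B2, B2–B3, B3–B4

The largest bag has 4 vertices, giving width 3; this decomposition certifies tw(G) ≤ 3. For the lower bound: the 4 vertex sets {2,5}, {1,4}, {3}, {7} are disjoint, each induces a connected subgraph, and every pair is joined by at least one edge of G. Contracting each set to a single vertex therefore yields K_{4} as a minor, and since treewidth is minor-monotone, tw(G) ≥ tw(K_{4}) = 3. Hence tw(G) = 3 exactly.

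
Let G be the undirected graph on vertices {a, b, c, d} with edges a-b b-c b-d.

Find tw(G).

1

A width-1 tree decomposition is:
Bags: B1 = {b, d}  B2 = {b, c}  B3 = {a, b}
Tree: B1–B2, B1–B3
Every bag has size at most 2, so the width is 2 − 1 = 1 and tw(G) ≤ 1. G has an edge, so its treewidth is at least 1. The upper and lower bounds meet at 1, so that is the treewidth.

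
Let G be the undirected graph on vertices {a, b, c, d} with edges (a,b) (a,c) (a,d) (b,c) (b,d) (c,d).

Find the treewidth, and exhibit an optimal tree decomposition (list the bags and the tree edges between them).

With just one bag of size 4, the width is 4 − 1 = 3, so tw(G) ≤ 3. Conversely, {a, b, c, d} is a clique of size 4, and the vertices of any clique must share a bag in every tree decomposition; so some bag has ≥ 4 vertices and tw(G) ≥ 3. Combining the bounds, tw(G) = 3.

Treewidth 3.
One such decomposition:
Bags: B1 = {a, b, c, d}
Tree: (single bag)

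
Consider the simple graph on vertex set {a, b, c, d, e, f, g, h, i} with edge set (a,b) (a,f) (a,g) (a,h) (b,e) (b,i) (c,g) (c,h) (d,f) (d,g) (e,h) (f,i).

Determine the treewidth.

3

A width-3 tree decomposition is:
Bags: B1 = {b, d, f, i}  B2 = {a, b, d, f}  B3 = {a, b, d, g}  B4 = {a, b, e, g}  B5 = {a, e, g, h}  B6 = {c, e, g, h}
Tree: B1–B2, B2–B3, B3–B4, B4–B5, B5–B6
Every bag has size at most 4, so the width is 4 − 1 = 3 and tw(G) ≤ 3. For the lower bound: the 4 vertex sets {d,f,i}, {b}, {a}, {c,e,g,h} are disjoint, each induces a connected subgraph, and every pair is joined by at least one edge of G. Contracting each set to a single vertex therefore yields K_{4} as a minor, and since treewidth is minor-monotone, tw(G) ≥ tw(K_{4}) = 3. The upper and lower bounds meet at 3, so that is the treewidth.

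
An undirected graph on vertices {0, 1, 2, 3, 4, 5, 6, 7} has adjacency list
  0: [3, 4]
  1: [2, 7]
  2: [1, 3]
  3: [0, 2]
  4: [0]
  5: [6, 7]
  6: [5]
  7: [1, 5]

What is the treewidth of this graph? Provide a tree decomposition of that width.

Treewidth 1.
One optimal decomposition is:
Bags: B1 = {5, 6}  B2 = {5, 7}  B3 = {1, 7}  B4 = {1, 2}  B5 = {2, 3}  B6 = {0, 3}  B7 = {0, 4}
Tree: B1–B2, B2–B3, B3–B4, B4–B5, B5–B6, B6–B7

The largest bag has 2 vertices, giving width 1; this decomposition certifies tw(G) ≤ 1. G has an edge, so its treewidth is at least 1. Combining the bounds, tw(G) = 1.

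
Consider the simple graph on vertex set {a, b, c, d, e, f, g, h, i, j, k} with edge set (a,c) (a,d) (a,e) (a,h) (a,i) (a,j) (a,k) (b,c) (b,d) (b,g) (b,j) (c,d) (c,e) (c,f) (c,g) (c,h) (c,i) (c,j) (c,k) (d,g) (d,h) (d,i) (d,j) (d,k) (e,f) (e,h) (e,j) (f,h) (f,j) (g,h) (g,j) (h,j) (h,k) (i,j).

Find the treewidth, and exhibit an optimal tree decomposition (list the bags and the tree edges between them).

Each bag holds 5 vertices, so the decomposition has width 4, which upper-bounds the treewidth. Conversely, {c, d, g, h, j} is a clique of size 5, and the vertices of any clique must share a bag in every tree decomposition; so some bag has ≥ 5 vertices and tw(G) ≥ 4. Hence tw(G) = 4 exactly.

Treewidth 4.
One such decomposition:
Bags: B1 = {c, d, g, h, j}  B2 = {a, c, d, h, j}  B3 = {a, c, d, h, k}  B4 = {b, c, d, g, j}  B5 = {a, c, d, i, j}  B6 = {a, c, e, h, j}  B7 = {c, e, f, h, j}
Tree: B1–B2, B2–B3, B1–B4, B2–B5, B2–B6, B6–B7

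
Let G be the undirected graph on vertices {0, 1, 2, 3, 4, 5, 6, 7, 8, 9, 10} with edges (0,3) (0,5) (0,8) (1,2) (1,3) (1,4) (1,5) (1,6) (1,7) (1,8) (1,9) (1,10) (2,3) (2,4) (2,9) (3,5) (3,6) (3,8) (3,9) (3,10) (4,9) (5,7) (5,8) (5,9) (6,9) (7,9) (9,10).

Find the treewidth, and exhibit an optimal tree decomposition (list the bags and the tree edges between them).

Every bag has size at most 4, so the width is 4 − 1 = 3 and tw(G) ≤ 3. Conversely, {0, 3, 5, 8} is a clique of size 4, and the vertices of any clique must share a bag in every tree decomposition; so some bag has ≥ 4 vertices and tw(G) ≥ 3. Hence tw(G) = 3 exactly.

Treewidth 3.
Bags: B1 = {1, 2, 3, 9}  B2 = {1, 3, 5, 9}  B3 = {1, 5, 7, 9}  B4 = {1, 2, 4, 9}  B5 = {1, 3, 5, 8}  B6 = {0, 3, 5, 8}  B7 = {1, 3, 6, 9}  B8 = {1, 3, 9, 10}
Tree: B1–B2, B2–B3, B1–B4, B2–B5, B5–B6, B2–B7, B2–B8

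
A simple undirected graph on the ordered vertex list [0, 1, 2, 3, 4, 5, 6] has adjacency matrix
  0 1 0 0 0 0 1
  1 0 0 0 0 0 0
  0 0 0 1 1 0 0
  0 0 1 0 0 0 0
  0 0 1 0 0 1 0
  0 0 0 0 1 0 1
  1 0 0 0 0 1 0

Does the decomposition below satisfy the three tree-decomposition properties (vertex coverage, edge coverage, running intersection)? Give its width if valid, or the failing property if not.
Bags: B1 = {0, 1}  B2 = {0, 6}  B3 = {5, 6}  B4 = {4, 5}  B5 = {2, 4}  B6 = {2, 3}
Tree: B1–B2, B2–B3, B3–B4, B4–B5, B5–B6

Every vertex of G appears in some bag (union = {0, 1, 2, 3, 4, 5, 6}); every edge is covered by a bag; and for each vertex v the set of bags containing v is connected in the bag tree. The decomposition is therefore valid. The largest bag has 2 vertices, so the width is 1.

Yes; width 1.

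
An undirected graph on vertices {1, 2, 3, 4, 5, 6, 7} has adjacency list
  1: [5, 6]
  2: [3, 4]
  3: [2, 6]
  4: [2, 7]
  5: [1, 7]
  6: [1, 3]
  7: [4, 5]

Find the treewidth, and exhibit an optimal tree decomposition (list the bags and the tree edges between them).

Treewidth 2.
One optimal decomposition is:
Bags: B1 = {2, 3, 4}  B2 = {3, 4, 6}  B3 = {1, 4, 6}  B4 = {1, 4, 5}  B5 = {4, 5, 7}
Tree: B1–B2, B2–B3, B3–B4, B4–B5

Each bag holds 3 vertices, so the decomposition has width 2, which upper-bounds the treewidth. The edges 4–2–3–6–1–5–7–4 form a cycle, so G is not a tree and its treewidth is at least 2. Therefore the treewidth is 2.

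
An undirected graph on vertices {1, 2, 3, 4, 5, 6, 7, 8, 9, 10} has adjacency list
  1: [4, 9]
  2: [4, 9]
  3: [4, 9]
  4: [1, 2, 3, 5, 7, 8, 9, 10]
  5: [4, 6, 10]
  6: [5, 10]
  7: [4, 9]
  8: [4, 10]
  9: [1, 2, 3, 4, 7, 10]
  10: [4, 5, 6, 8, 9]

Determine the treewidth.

A width-2 tree decomposition is:
Bags: B1 = {4, 9, 10}  B2 = {4, 7, 9}  B3 = {1, 4, 9}  B4 = {4, 5, 10}  B5 = {3, 4, 9}  B6 = {5, 6, 10}  B7 = {2, 4, 9}  B8 = {4, 8, 10}
Tree: B1–B2, B1–B3, B1–B4, B2–B5, B4–B6, B3–B7, B1–B8
Each bag holds 3 vertices, so the decomposition has width 2, which upper-bounds the treewidth. On the other hand G contains the 3-clique {4, 8, 10}. A clique must lie in a single bag of any decomposition, so no decomposition can have width below 2. Combining the bounds, tw(G) = 2.

2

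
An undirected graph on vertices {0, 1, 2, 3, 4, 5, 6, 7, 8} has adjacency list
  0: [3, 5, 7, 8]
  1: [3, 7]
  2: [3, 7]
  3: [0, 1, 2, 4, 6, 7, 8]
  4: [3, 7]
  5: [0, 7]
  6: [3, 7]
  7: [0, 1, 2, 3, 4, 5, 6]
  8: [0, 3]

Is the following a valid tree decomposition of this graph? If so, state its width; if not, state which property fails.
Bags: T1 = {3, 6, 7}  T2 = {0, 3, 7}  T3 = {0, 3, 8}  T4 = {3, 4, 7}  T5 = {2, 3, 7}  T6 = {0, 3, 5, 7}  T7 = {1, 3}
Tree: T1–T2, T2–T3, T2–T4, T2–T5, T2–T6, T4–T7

A tree decomposition must satisfy three properties: every vertex lies in some bag; for every edge, both endpoints lie together in some bag; and for every vertex, the bags containing it form a connected subtree. Here edge (7,1) lies in no bag, so the decomposition is invalid.

No — edge (7,1) lies in no bag.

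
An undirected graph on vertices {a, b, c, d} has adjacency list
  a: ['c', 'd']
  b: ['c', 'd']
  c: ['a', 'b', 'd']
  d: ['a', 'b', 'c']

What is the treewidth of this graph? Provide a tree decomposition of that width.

Treewidth 2.
One optimal decomposition is:
Bags: B1 = {b, c, d}  B2 = {a, c, d}
Tree: B1–B2

Every bag has size at most 3, so the width is 3 − 1 = 2 and tw(G) ≤ 2. For the lower bound, the 3 vertices {a, c, d} are pairwise adjacent, and any tree decomposition puts a clique entirely inside one bag — forcing width ≥ 2. Hence tw(G) = 2 exactly.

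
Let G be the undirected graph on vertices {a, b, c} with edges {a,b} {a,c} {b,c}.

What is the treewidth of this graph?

A width-2 tree decomposition is:
Bags: B1 = {a, b, c}
Tree: (single bag)
A single bag containing all 3 vertices is trivially a valid decomposition of width 2. On the other hand G contains the 3-clique {a, b, c}. A clique must lie in a single bag of any decomposition, so no decomposition can have width below 2. The upper and lower bounds meet at 2, so that is the treewidth.

2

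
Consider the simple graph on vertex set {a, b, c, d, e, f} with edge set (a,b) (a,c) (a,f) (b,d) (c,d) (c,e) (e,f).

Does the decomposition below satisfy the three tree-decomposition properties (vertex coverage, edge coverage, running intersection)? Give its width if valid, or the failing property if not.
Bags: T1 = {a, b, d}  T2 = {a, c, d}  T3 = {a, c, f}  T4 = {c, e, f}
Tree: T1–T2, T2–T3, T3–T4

Every vertex of G appears in some bag (union = {a, b, c, d, e, f}); every edge is covered by a bag; and for each vertex v the set of bags containing v is connected in the bag tree. The decomposition is therefore valid. The largest bag has 3 vertices, so the width is 2.

Yes; width 2.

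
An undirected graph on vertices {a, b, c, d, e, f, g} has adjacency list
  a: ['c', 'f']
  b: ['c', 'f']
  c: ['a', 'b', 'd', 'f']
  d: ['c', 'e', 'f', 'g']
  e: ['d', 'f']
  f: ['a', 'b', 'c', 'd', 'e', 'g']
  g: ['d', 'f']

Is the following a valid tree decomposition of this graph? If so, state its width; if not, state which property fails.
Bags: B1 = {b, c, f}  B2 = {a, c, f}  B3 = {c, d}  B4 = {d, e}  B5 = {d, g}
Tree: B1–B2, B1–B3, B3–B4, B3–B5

No — edge (f,d) lies in no bag.

A tree decomposition must satisfy three properties: every vertex lies in some bag; for every edge, both endpoints lie together in some bag; and for every vertex, the bags containing it form a connected subtree. Here edge (f,d) lies in no bag, so the decomposition is invalid.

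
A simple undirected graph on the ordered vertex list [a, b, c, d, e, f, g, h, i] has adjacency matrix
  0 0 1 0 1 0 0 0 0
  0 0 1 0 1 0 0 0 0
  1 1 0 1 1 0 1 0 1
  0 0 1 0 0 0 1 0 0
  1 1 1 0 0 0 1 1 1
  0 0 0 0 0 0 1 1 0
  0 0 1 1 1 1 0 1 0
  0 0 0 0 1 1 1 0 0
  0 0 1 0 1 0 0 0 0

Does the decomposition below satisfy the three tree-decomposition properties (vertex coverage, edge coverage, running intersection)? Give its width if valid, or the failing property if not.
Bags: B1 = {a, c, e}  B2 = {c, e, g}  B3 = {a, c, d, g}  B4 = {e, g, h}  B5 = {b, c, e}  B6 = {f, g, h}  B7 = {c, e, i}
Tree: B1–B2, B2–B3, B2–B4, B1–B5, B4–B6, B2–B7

A tree decomposition must satisfy three properties: every vertex lies in some bag; for every edge, both endpoints lie together in some bag; and for every vertex, the bags containing it form a connected subtree. Here bags containing vertex a are not connected in the tree, so the decomposition is invalid.

No — bags containing vertex a are not connected in the tree.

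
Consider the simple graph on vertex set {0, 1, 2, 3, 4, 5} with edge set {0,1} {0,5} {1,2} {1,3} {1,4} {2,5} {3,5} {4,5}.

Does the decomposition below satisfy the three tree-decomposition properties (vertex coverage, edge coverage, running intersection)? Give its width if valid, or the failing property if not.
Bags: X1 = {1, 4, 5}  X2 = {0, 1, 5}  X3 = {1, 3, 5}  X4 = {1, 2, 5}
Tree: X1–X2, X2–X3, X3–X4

Yes; width 2.

Every vertex of G appears in some bag (union = {0, 1, 2, 3, 4, 5}); every edge is covered by a bag; and for each vertex v the set of bags containing v is connected in the bag tree. The decomposition is therefore valid. The largest bag has 3 vertices, so the width is 2.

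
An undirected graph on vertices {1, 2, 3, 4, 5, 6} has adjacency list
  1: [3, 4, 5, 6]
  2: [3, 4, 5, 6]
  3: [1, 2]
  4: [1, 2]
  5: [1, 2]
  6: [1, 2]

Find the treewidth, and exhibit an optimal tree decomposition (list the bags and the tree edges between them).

Each bag holds 3 vertices, so the decomposition has width 2, which upper-bounds the treewidth. The edges 1–6–2–3–1 form a cycle, so G is not a tree and its treewidth is at least 2. Hence tw(G) = 2 exactly.

Treewidth 2.
One optimal decomposition is:
Bags: B1 = {1, 2, 6}  B2 = {1, 2, 3}  B3 = {1, 2, 4}  B4 = {1, 2, 5}
Tree: B1–B2, B2–B3, B3–B4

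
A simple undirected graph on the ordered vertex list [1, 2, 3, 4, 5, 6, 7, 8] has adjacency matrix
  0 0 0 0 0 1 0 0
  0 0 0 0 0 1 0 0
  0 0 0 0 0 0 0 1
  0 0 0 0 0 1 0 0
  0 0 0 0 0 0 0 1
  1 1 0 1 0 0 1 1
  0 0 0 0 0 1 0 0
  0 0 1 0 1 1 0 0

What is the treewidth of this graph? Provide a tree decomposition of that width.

The largest bag has 2 vertices, giving width 1; this decomposition certifies tw(G) ≤ 1. G has an edge, so its treewidth is at least 1. The upper and lower bounds meet at 1, so that is the treewidth.

Treewidth 1.
One optimal decomposition is:
Bags: B1 = {4, 6}  B2 = {6, 8}  B3 = {3, 8}  B4 = {1, 6}  B5 = {2, 6}  B6 = {6, 7}  B7 = {5, 8}
Tree: B1–B2, B2–B3, B1–B4, B2–B5, B5–B6, B3–B7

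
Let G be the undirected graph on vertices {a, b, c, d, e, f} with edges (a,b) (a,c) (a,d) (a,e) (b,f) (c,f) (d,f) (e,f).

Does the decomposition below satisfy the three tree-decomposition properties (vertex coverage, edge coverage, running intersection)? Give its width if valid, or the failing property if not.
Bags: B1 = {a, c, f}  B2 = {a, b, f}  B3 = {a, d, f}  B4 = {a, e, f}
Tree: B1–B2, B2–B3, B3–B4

Yes; width 2.

Every vertex of G appears in some bag (union = {a, b, c, d, e, f}); every edge is covered by a bag; and for each vertex v the set of bags containing v is connected in the bag tree. The decomposition is therefore valid. The largest bag has 3 vertices, so the width is 2.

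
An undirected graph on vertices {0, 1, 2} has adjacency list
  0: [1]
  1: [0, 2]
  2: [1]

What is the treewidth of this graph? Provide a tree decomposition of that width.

Treewidth 1.
One such decomposition:
Bags: B1 = {1, 2}  B2 = {0, 1}
Tree: B1–B2

Each bag holds 2 vertices, so the decomposition has width 1, which upper-bounds the treewidth. Since G has at least one edge (e.g. 1–2), it is not an edgeless graph, so tw(G) ≥ 1. Therefore the treewidth is 1.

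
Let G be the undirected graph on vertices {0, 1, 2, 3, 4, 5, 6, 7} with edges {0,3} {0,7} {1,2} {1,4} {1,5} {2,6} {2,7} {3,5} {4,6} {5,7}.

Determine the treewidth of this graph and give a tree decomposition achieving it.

Every bag has size at most 3, so the width is 3 − 1 = 2 and tw(G) ≤ 2. The edges 4–6–2–1–4 form a cycle, so G is not a tree and its treewidth is at least 2. Hence tw(G) = 2 exactly.

Treewidth 2.
One optimal decomposition is:
Bags: B1 = {1, 4, 6}  B2 = {1, 2, 6}  B3 = {1, 2, 5}  B4 = {2, 5, 7}  B5 = {3, 5, 7}  B6 = {0, 3, 7}
Tree: B1–B2, B2–B3, B3–B4, B4–B5, B5–B6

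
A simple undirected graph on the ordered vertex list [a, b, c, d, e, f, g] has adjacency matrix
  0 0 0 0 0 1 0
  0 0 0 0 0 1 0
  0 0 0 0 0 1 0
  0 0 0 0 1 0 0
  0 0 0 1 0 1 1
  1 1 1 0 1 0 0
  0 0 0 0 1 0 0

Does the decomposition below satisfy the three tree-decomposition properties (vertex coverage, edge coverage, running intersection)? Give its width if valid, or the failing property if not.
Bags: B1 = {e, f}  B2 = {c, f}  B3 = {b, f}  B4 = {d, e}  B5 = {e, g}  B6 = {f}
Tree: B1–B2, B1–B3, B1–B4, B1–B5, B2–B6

No — vertex a appears in no bag.

A tree decomposition must satisfy three properties: every vertex lies in some bag; for every edge, both endpoints lie together in some bag; and for every vertex, the bags containing it form a connected subtree. Here vertex a appears in no bag, so the decomposition is invalid.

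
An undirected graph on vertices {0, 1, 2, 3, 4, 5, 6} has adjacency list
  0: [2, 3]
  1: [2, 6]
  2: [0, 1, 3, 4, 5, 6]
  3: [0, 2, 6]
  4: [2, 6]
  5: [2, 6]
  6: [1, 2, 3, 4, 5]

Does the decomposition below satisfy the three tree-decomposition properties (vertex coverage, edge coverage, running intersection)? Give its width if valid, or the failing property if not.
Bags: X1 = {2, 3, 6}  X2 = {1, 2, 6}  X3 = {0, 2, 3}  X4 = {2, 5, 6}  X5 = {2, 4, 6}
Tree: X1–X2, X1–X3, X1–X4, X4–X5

Yes; width 2.

Every vertex of G appears in some bag (union = {0, 1, 2, 3, 4, 5, 6}); every edge is covered by a bag; and for each vertex v the set of bags containing v is connected in the bag tree. The decomposition is therefore valid. The largest bag has 3 vertices, so the width is 2.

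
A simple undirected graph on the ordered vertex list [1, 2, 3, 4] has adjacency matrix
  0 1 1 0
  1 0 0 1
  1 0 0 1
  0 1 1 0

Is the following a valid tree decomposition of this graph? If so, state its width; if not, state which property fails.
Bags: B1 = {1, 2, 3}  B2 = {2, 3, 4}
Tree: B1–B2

Yes; width 2.

Vertex coverage: the bags together contain {1, 2, 3, 4}, the full vertex set. Edge coverage: each edge of G has both endpoints in at least one bag. Running intersection: for every vertex, the bags containing it form a connected subtree. All three properties hold, so this is a valid tree decomposition of width max|bag| − 1 = 2, and hence tw(G) ≤ 2.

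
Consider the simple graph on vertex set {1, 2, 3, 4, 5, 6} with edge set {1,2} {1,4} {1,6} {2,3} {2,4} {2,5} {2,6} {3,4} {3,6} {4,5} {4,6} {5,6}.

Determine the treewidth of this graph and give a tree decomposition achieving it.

The largest bag has 4 vertices, giving width 3; this decomposition certifies tw(G) ≤ 3. For the lower bound, the 4 vertices {1, 2, 4, 6} are pairwise adjacent, and any tree decomposition puts a clique entirely inside one bag — forcing width ≥ 3. Hence tw(G) = 3 exactly.

Treewidth 3.
One such decomposition:
Bags: B1 = {1, 2, 4, 6}  B2 = {2, 4, 5, 6}  B3 = {2, 3, 4, 6}
Tree: B1–B2, B1–B3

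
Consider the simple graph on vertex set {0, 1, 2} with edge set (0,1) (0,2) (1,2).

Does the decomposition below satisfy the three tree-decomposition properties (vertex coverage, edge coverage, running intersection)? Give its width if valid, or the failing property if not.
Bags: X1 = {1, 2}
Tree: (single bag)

A tree decomposition must satisfy three properties: every vertex lies in some bag; for every edge, both endpoints lie together in some bag; and for every vertex, the bags containing it form a connected subtree. Here vertex 0 appears in no bag, so the decomposition is invalid.

No — vertex 0 appears in no bag.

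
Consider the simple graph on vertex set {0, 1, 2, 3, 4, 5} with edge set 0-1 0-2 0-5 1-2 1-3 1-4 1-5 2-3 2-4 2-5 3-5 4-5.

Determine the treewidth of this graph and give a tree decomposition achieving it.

Treewidth 3.
Bags: B1 = {1, 2, 4, 5}  B2 = {0, 1, 2, 5}  B3 = {1, 2, 3, 5}
Tree: B1–B2, B1–B3

The largest bag has 4 vertices, giving width 3; this decomposition certifies tw(G) ≤ 3. For the lower bound, the 4 vertices {0, 1, 2, 5} are pairwise adjacent, and any tree decomposition puts a clique entirely inside one bag — forcing width ≥ 3. Combining the bounds, tw(G) = 3.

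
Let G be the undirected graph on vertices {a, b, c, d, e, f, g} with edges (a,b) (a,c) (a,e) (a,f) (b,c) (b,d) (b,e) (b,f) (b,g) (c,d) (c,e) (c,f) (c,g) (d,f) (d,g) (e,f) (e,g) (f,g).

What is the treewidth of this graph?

A width-4 tree decomposition is:
Bags: B1 = {a, b, c, e, f}  B2 = {b, c, e, f, g}  B3 = {b, c, d, f, g}
Tree: B1–B2, B2–B3
Each bag holds 5 vertices, so the decomposition has width 4, which upper-bounds the treewidth. For the lower bound, the 5 vertices {b, c, d, f, g} are pairwise adjacent, and any tree decomposition puts a clique entirely inside one bag — forcing width ≥ 4. Combining the bounds, tw(G) = 4.

4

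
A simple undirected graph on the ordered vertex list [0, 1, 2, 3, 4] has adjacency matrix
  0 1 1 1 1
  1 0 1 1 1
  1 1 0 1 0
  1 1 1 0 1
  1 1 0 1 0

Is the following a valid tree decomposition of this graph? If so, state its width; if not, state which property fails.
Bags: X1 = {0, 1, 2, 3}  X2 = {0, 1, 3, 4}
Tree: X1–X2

Yes; width 3.

Vertex coverage: the bags together contain {0, 1, 2, 3, 4}, the full vertex set. Edge coverage: each edge of G has both endpoints in at least one bag. Running intersection: for every vertex, the bags containing it form a connected subtree. All three properties hold, so this is a valid tree decomposition of width max|bag| − 1 = 3, and hence tw(G) ≤ 3.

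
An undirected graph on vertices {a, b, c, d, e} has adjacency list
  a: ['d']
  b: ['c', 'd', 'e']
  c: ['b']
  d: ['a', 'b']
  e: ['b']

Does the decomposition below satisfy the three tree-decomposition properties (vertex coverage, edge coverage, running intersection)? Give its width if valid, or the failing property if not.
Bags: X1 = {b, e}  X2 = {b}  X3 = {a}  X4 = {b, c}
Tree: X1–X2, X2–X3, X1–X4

No — vertex d appears in no bag.

A tree decomposition must satisfy three properties: every vertex lies in some bag; for every edge, both endpoints lie together in some bag; and for every vertex, the bags containing it form a connected subtree. Here vertex d appears in no bag, so the decomposition is invalid.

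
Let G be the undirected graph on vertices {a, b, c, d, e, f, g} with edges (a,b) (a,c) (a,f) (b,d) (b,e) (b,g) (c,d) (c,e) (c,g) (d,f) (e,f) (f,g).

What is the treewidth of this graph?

3

A width-3 tree decomposition is:
Bags: B1 = {b, c, e, f}  B2 = {a, b, c, f}  B3 = {b, c, f, g}  B4 = {b, c, d, f}
Tree: B1–B2, B2–B3, B3–B4
The largest bag has 4 vertices, giving width 3; this decomposition certifies tw(G) ≤ 3. For the lower bound: the 4 vertex sets {e,f}, {a,c}, {b}, {g} are disjoint, each induces a connected subgraph, and every pair is joined by at least one edge of G. Contracting each set to a single vertex therefore yields K_{4} as a minor, and since treewidth is minor-monotone, tw(G) ≥ tw(K_{4}) = 3. Combining the bounds, tw(G) = 3.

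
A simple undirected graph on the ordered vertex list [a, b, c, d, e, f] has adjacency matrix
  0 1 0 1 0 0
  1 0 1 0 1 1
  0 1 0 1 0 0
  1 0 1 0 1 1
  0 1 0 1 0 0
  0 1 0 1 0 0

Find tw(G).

2

A width-2 tree decomposition is:
Bags: B1 = {b, d, e}  B2 = {b, c, d}  B3 = {b, d, f}  B4 = {a, b, d}
Tree: B1–B2, B2–B3, B3–B4
Each bag holds 3 vertices, so the decomposition has width 2, which upper-bounds the treewidth. Since d–e–b–c–d is a cycle in G, G is not acyclic. Forests are exactly the graphs of treewidth ≤ 1, so tw(G) ≥ 2. Hence tw(G) = 2 exactly.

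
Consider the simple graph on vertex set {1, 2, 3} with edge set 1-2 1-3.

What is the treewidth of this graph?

1

A width-1 tree decomposition is:
Bags: B1 = {1, 3}  B2 = {1, 2}
Tree: B1–B2
Each bag holds 2 vertices, so the decomposition has width 1, which upper-bounds the treewidth. G has an edge, so its treewidth is at least 1. Therefore the treewidth is 1.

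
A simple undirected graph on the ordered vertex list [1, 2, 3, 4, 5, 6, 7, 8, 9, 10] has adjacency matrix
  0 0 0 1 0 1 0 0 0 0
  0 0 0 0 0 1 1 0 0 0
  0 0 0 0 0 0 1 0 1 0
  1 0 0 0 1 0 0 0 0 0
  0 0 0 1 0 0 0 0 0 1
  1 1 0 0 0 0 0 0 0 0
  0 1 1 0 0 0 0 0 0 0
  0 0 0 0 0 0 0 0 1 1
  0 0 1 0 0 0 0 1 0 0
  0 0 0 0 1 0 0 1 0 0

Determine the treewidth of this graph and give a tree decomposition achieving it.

Treewidth 2.
One such decomposition:
Bags: B1 = {3, 7, 9}  B2 = {2, 7, 9}  B3 = {2, 6, 9}  B4 = {1, 6, 9}  B5 = {1, 4, 9}  B6 = {4, 5, 9}  B7 = {5, 9, 10}  B8 = {8, 9, 10}
Tree: B1–B2, B2–B3, B3–B4, B4–B5, B5–B6, B6–B7, B7–B8

Every bag has size at most 3, so the width is 3 − 1 = 2 and tw(G) ≤ 2. The edges 9–3–7–2–6–1–4–5–10–8–9 form a cycle, so G is not a tree and its treewidth is at least 2. Therefore the treewidth is 2.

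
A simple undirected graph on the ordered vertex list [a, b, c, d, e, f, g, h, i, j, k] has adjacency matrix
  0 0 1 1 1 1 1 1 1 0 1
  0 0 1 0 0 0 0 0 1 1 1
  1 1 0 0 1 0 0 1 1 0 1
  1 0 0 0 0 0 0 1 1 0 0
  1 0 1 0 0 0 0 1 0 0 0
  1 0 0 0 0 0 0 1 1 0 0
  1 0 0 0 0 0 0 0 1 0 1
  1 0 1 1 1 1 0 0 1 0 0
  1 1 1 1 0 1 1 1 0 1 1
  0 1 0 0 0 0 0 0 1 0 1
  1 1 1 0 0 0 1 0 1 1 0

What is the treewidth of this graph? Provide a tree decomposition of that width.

The largest bag has 4 vertices, giving width 3; this decomposition certifies tw(G) ≤ 3. For the lower bound, the 4 vertices {a, c, e, h} are pairwise adjacent, and any tree decomposition puts a clique entirely inside one bag — forcing width ≥ 3. The upper and lower bounds meet at 3, so that is the treewidth.

Treewidth 3.
One optimal decomposition is:
Bags: B1 = {a, c, h, i}  B2 = {a, c, i, k}  B3 = {a, f, h, i}  B4 = {a, g, i, k}  B5 = {a, d, h, i}  B6 = {b, c, i, k}  B7 = {a, c, e, h}  B8 = {b, i, j, k}
Tree: B1–B2, B1–B3, B2–B4, B1–B5, B2–B6, B1–B7, B6–B8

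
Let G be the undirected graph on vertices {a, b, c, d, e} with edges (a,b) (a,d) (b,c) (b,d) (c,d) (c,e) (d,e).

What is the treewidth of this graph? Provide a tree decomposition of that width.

Treewidth 2.
One optimal decomposition is:
Bags: B1 = {b, c, d}  B2 = {a, b, d}  B3 = {c, d, e}
Tree: B1–B2, B1–B3

Each bag holds 3 vertices, so the decomposition has width 2, which upper-bounds the treewidth. For the lower bound, the 3 vertices {c, d, e} are pairwise adjacent, and any tree decomposition puts a clique entirely inside one bag — forcing width ≥ 2. Combining the bounds, tw(G) = 2.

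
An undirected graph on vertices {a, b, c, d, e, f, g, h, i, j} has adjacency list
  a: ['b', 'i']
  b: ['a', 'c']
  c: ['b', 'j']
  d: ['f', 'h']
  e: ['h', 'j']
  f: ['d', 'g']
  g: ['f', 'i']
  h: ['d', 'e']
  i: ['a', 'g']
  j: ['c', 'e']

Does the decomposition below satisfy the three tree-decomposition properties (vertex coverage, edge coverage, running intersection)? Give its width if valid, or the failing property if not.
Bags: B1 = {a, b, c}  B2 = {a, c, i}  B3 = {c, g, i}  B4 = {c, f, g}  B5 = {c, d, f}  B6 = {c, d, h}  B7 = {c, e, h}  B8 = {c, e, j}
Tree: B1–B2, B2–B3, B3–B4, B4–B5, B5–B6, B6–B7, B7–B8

Yes; width 2.

Every vertex of G appears in some bag (union = {a, b, c, d, e, f, g, h, i, j}); every edge is covered by a bag; and for each vertex v the set of bags containing v is connected in the bag tree. The decomposition is therefore valid. The largest bag has 3 vertices, so the width is 2.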